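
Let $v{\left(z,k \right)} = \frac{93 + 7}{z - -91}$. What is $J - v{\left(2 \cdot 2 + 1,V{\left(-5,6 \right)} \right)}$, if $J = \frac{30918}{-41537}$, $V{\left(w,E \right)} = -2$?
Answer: $- \frac{1780457}{996888} \approx -1.786$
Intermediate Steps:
$J = - \frac{30918}{41537}$ ($J = 30918 \left(- \frac{1}{41537}\right) = - \frac{30918}{41537} \approx -0.74435$)
$v{\left(z,k \right)} = \frac{100}{91 + z}$ ($v{\left(z,k \right)} = \frac{100}{z + 91} = \frac{100}{91 + z}$)
$J - v{\left(2 \cdot 2 + 1,V{\left(-5,6 \right)} \right)} = - \frac{30918}{41537} - \frac{100}{91 + \left(2 \cdot 2 + 1\right)} = - \frac{30918}{41537} - \frac{100}{91 + \left(4 + 1\right)} = - \frac{30918}{41537} - \frac{100}{91 + 5} = - \frac{30918}{41537} - \frac{100}{96} = - \frac{30918}{41537} - 100 \cdot \frac{1}{96} = - \frac{30918}{41537} - \frac{25}{24} = - \frac{1780457}{996888}$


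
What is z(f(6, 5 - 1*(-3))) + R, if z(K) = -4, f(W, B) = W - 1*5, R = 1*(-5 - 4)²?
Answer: 77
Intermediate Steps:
R = 81 (R = 1*(-9)² = 1*81 = 81)
f(W, B) = -5 + W (f(W, B) = W - 5 = -5 + W)
z(f(6, 5 - 1*(-3))) + R = -4 + 81 = 77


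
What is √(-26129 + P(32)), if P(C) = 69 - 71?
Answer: I*√26131 ≈ 161.65*I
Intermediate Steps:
P(C) = -2
√(-26129 + P(32)) = √(-26129 - 2) = √(-26131) = I*√26131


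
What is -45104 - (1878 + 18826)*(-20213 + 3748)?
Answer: 340846256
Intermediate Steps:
-45104 - (1878 + 18826)*(-20213 + 3748) = -45104 - 20704*(-16465) = -45104 - 1*(-340891360) = -45104 + 340891360 = 340846256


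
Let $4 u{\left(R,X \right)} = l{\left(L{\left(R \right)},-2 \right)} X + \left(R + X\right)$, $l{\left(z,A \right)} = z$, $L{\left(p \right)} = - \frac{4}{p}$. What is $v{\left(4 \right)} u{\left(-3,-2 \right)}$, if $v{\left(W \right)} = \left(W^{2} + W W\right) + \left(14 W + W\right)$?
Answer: $- \frac{529}{3} \approx -176.33$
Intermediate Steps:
$u{\left(R,X \right)} = \frac{R}{4} + \frac{X}{4} - \frac{X}{R}$ ($u{\left(R,X \right)} = \frac{- \frac{4}{R} X + \left(R + X\right)}{4} = \frac{- \frac{4 X}{R} + \left(R + X\right)}{4} = \frac{R + X - \frac{4 X}{R}}{4} = \frac{R}{4} + \frac{X}{4} - \frac{X}{R}$)
$v{\left(W \right)} = 2 W^{2} + 15 W$ ($v{\left(W \right)} = \left(W^{2} + W^{2}\right) + 15 W = 2 W^{2} + 15 W$)
$v{\left(4 \right)} u{\left(-3,-2 \right)} = 4 \left(15 + 2 \cdot 4\right) \frac{\left(-1\right) \left(-2\right) + \frac{1}{4} \left(-3\right) \left(-3 - 2\right)}{-3} = 4 \left(15 + 8\right) \left(- \frac{2 + \frac{1}{4} \left(-3\right) \left(-5\right)}{3}\right) = 4 \cdot 23 \left(- \frac{2 + \frac{15}{4}}{3}\right) = 92 \left(\left(- \frac{1}{3}\right) \frac{23}{4}\right) = 92 \left(- \frac{23}{12}\right) = - \frac{529}{3}$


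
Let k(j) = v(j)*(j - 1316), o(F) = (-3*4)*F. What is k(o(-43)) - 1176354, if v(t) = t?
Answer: -1589154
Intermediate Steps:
o(F) = -12*F
k(j) = j*(-1316 + j) (k(j) = j*(j - 1316) = j*(-1316 + j))
k(o(-43)) - 1176354 = (-12*(-43))*(-1316 - 12*(-43)) - 1176354 = 516*(-1316 + 516) - 1176354 = 516*(-800) - 1176354 = -412800 - 1176354 = -1589154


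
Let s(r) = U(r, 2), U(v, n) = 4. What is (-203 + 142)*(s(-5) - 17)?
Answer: 793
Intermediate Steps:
s(r) = 4
(-203 + 142)*(s(-5) - 17) = (-203 + 142)*(4 - 17) = -61*(-13) = 793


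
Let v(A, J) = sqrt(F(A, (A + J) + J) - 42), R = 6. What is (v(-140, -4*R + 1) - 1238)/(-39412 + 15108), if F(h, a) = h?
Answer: 619/12152 - I*sqrt(182)/24304 ≈ 0.050938 - 0.00055508*I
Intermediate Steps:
v(A, J) = sqrt(-42 + A) (v(A, J) = sqrt(A - 42) = sqrt(-42 + A))
(v(-140, -4*R + 1) - 1238)/(-39412 + 15108) = (sqrt(-42 - 140) - 1238)/(-39412 + 15108) = (sqrt(-182) - 1238)/(-24304) = (I*sqrt(182) - 1238)*(-1/24304) = (-1238 + I*sqrt(182))*(-1/24304) = 619/12152 - I*sqrt(182)/24304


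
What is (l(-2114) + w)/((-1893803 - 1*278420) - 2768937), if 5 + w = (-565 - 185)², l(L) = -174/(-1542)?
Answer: -36140311/317469530 ≈ -0.11384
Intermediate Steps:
l(L) = 29/257 (l(L) = -174*(-1/1542) = 29/257)
w = 562495 (w = -5 + (-565 - 185)² = -5 + (-750)² = -5 + 562500 = 562495)
(l(-2114) + w)/((-1893803 - 1*278420) - 2768937) = (29/257 + 562495)/((-1893803 - 1*278420) - 2768937) = 144561244/(257*((-1893803 - 278420) - 2768937)) = 144561244/(257*(-2172223 - 2768937)) = (144561244/257)/(-4941160) = (144561244/257)*(-1/4941160) = -36140311/317469530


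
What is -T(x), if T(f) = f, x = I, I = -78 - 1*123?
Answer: 201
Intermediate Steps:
I = -201 (I = -78 - 123 = -201)
x = -201
-T(x) = -1*(-201) = 201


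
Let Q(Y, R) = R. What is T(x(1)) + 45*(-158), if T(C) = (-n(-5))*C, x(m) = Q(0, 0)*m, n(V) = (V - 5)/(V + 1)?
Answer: -7110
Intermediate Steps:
n(V) = (-5 + V)/(1 + V)
x(m) = 0 (x(m) = 0*m = 0)
T(C) = -5*C/2 (T(C) = (-(-5 - 5)/(1 - 5))*C = (-(-10)/(-4))*C = (-(-1)*(-10)/4)*C = (-1*5/2)*C = -5*C/2)
T(x(1)) + 45*(-158) = -5/2*0 + 45*(-158) = 0 - 7110 = -7110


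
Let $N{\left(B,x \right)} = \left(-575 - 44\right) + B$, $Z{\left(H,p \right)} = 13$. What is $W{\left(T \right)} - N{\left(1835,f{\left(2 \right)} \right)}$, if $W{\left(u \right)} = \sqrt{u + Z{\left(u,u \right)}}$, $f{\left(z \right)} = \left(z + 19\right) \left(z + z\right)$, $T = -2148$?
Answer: $-1216 + i \sqrt{2135} \approx -1216.0 + 46.206 i$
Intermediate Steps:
$f{\left(z \right)} = 2 z \left(19 + z\right)$ ($f{\left(z \right)} = \left(19 + z\right) 2 z = 2 z \left(19 + z\right)$)
$N{\left(B,x \right)} = -619 + B$
$W{\left(u \right)} = \sqrt{13 + u}$ ($W{\left(u \right)} = \sqrt{u + 13} = \sqrt{13 + u}$)
$W{\left(T \right)} - N{\left(1835,f{\left(2 \right)} \right)} = \sqrt{13 - 2148} - \left(-619 + 1835\right) = \sqrt{-2135} - 1216 = i \sqrt{2135} - 1216 = -1216 + i \sqrt{2135}$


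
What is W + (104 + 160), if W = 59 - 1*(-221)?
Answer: 544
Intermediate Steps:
W = 280 (W = 59 + 221 = 280)
W + (104 + 160) = 280 + (104 + 160) = 280 + 264 = 544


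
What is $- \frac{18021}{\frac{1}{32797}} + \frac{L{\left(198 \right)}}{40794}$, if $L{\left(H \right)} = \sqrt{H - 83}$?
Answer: $-591034737 + \frac{\sqrt{115}}{40794} \approx -5.9103 \cdot 10^{8}$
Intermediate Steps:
$L{\left(H \right)} = \sqrt{-83 + H}$
$- \frac{18021}{\frac{1}{32797}} + \frac{L{\left(198 \right)}}{40794} = - \frac{18021}{\frac{1}{32797}} + \frac{\sqrt{-83 + 198}}{40794} = - 18021 \frac{1}{\frac{1}{32797}} + \sqrt{115} \cdot \frac{1}{40794} = \left(-18021\right) 32797 + \frac{\sqrt{115}}{40794} = -591034737 + \frac{\sqrt{115}}{40794}$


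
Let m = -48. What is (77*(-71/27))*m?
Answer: 87472/9 ≈ 9719.1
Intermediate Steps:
(77*(-71/27))*m = (77*(-71/27))*(-48) = -5467/27*(-48) = 87472/9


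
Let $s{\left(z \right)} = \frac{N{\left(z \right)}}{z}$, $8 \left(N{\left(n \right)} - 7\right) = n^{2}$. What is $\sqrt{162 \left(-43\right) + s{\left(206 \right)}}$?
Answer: $\frac{i \sqrt{294515007}}{206} \approx 83.308 i$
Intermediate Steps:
$N{\left(n \right)} = 7 + \frac{n^{2}}{8}$
$s{\left(z \right)} = \frac{7 + \frac{z^{2}}{8}}{z}$
$\sqrt{162 \left(-43\right) + s{\left(206 \right)}} = \sqrt{162 \left(-43\right) + \left(\frac{7}{206} + \frac{1}{8} \cdot 206\right)} = \sqrt{-6966 + \left(7 \cdot \frac{1}{206} + \frac{103}{4}\right)} = \sqrt{-6966 + \left(\frac{7}{206} + \frac{103}{4}\right)} = \sqrt{-6966 + \frac{10623}{412}} = \sqrt{- \frac{2859369}{412}} = \frac{i \sqrt{294515007}}{206}$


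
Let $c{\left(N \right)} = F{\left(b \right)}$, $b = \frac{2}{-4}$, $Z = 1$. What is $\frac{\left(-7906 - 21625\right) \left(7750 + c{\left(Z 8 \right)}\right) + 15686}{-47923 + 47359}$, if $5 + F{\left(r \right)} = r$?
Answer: $\frac{457374287}{1128} \approx 4.0547 \cdot 10^{5}$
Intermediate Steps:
$b = - \frac{1}{2}$ ($b = 2 \left(- \frac{1}{4}\right) = - \frac{1}{2} \approx -0.5$)
$F{\left(r \right)} = -5 + r$
$c{\left(N \right)} = - \frac{11}{2}$ ($c{\left(N \right)} = -5 - \frac{1}{2} = - \frac{11}{2}$)
$\frac{\left(-7906 - 21625\right) \left(7750 + c{\left(Z 8 \right)}\right) + 15686}{-47923 + 47359} = \frac{\left(-7906 - 21625\right) \left(7750 - \frac{11}{2}\right) + 15686}{-47923 + 47359} = \frac{\left(-29531\right) \frac{15489}{2} + 15686}{-564} = \left(- \frac{457405659}{2} + 15686\right) \left(- \frac{1}{564}\right) = \left(- \frac{457374287}{2}\right) \left(- \frac{1}{564}\right) = \frac{457374287}{1128}$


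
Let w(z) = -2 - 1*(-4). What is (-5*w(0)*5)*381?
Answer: -19050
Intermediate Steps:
w(z) = 2 (w(z) = -2 + 4 = 2)
(-5*w(0)*5)*381 = (-5*2*5)*381 = -10*5*381 = -50*381 = -19050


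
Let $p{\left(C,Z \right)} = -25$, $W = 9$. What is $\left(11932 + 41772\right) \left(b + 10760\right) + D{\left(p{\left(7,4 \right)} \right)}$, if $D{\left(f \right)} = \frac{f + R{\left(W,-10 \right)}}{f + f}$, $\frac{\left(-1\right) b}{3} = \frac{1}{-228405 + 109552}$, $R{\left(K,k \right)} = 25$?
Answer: $\frac{9811400747176}{16979} \approx 5.7786 \cdot 10^{8}$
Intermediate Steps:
$b = \frac{3}{118853}$ ($b = - \frac{3}{-228405 + 109552} = - \frac{3}{-118853} = \left(-3\right) \left(- \frac{1}{118853}\right) = \frac{3}{118853} \approx 2.5241 \cdot 10^{-5}$)
$D{\left(f \right)} = \frac{25 + f}{2 f}$ ($D{\left(f \right)} = \frac{f + 25}{f + f} = \frac{25 + f}{2 f}$)
$\left(11932 + 41772\right) \left(b + 10760\right) + D{\left(p{\left(7,4 \right)} \right)} = \left(11932 + 41772\right) \left(\frac{3}{118853} + 10760\right) + \frac{25 - 25}{2 \left(-25\right)} = 53704 \cdot \frac{1278858283}{118853} + \frac{1}{2} \left(- \frac{1}{25}\right) 0 = \frac{9811400747176}{16979} + 0 = \frac{9811400747176}{16979}$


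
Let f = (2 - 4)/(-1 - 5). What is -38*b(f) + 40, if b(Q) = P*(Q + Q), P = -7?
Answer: 652/3 ≈ 217.33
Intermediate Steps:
f = ⅓ (f = -2/(-6) = -2*(-⅙) = ⅓ ≈ 0.33333)
b(Q) = -14*Q (b(Q) = -7*(Q + Q) = -14*Q)
-38*b(f) + 40 = -(-532)/3 + 40 = -38*(-14/3) + 40 = 532/3 + 40 = 652/3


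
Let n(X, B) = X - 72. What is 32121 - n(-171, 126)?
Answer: 32364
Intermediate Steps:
n(X, B) = -72 + X
32121 - n(-171, 126) = 32121 - (-72 - 171) = 32121 - 1*(-243) = 32121 + 243 = 32364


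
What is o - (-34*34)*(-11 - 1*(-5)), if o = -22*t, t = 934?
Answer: -27484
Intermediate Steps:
o = -20548 (o = -22*934 = -20548)
o - (-34*34)*(-11 - 1*(-5)) = -20548 - (-34*34)*(-11 - 1*(-5)) = -20548 - (-1156)*(-11 + 5) = -20548 - (-1156)*(-6) = -20548 - 1*6936 = -20548 - 6936 = -27484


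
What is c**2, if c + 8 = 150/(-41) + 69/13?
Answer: 11458225/284089 ≈ 40.333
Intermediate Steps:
c = -3385/533 (c = -8 + (150/(-41) + 69/13) = -8 + (150*(-1/41) + 69*(1/13)) = -8 + (-150/41 + 69/13) = -8 + 879/533 = -3385/533 ≈ -6.3508)
c**2 = (-3385/533)**2 = 11458225/284089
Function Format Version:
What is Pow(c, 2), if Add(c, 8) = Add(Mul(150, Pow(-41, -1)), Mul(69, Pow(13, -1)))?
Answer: Rational(11458225, 284089) ≈ 40.333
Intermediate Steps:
c = Rational(-3385, 533) (c = Add(-8, Add(Mul(150, Pow(-41, -1)), Mul(69, Pow(13, -1)))) = Add(-8, Add(Mul(150, Rational(-1, 41)), Mul(69, Rational(1, 13)))) = Add(-8, Add(Rational(-150, 41), Rational(69, 13))) = Add(-8, Rational(879, 533)) = Rational(-3385, 533) ≈ -6.3508)
Pow(c, 2) = Pow(Rational(-3385, 533), 2) = Rational(11458225, 284089)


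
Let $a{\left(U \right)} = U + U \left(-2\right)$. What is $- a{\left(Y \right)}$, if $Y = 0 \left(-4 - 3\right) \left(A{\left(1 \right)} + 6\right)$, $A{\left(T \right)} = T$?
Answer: $0$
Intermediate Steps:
$Y = 0$ ($Y = 0 \left(-4 - 3\right) \left(1 + 6\right) = 0 \left(-7\right) 7 = 0 \cdot 7 = 0$)
$a{\left(U \right)} = - U$ ($a{\left(U \right)} = U - 2 U = - U$)
$- a{\left(Y \right)} = - \left(-1\right) 0 = \left(-1\right) 0 = 0$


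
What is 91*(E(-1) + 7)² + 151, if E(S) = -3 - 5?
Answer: 242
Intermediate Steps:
E(S) = -8
91*(E(-1) + 7)² + 151 = 91*(-8 + 7)² + 151 = 91*(-1)² + 151 = 91*1 + 151 = 91 + 151 = 242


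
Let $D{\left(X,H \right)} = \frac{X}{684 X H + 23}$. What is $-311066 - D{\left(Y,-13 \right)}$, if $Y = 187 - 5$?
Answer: $- \frac{503404640004}{1618321} \approx -3.1107 \cdot 10^{5}$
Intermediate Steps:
$Y = 182$
$D{\left(X,H \right)} = \frac{X}{23 + 684 H X}$ ($D{\left(X,H \right)} = \frac{X}{684 H X + 23} = \frac{X}{23 + 684 H X}$)
$-311066 - D{\left(Y,-13 \right)} = -311066 - \frac{182}{23 + 684 \left(-13\right) 182} = -311066 - \frac{182}{23 - 1618344} = -311066 - \frac{182}{-1618321} = -311066 - 182 \left(- \frac{1}{1618321}\right) = -311066 - - \frac{182}{1618321} = -311066 + \frac{182}{1618321} = - \frac{503404640004}{1618321}$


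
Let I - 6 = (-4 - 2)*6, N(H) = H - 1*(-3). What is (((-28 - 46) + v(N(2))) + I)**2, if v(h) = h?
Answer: 9801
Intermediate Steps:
N(H) = 3 + H (N(H) = H + 3 = 3 + H)
I = -30 (I = 6 + (-4 - 2)*6 = 6 - 6*6 = 6 - 36 = -30)
(((-28 - 46) + v(N(2))) + I)**2 = (((-28 - 46) + (3 + 2)) - 30)**2 = ((-74 + 5) - 30)**2 = (-69 - 30)**2 = (-99)**2 = 9801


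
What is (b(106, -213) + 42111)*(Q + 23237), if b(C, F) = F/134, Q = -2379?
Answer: 58847311569/67 ≈ 8.7832e+8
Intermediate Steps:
b(C, F) = F/134 (b(C, F) = F*(1/134) = F/134)
(b(106, -213) + 42111)*(Q + 23237) = ((1/134)*(-213) + 42111)*(-2379 + 23237) = (-213/134 + 42111)*20858 = (5642661/134)*20858 = 58847311569/67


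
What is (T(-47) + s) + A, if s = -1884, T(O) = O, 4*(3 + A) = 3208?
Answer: -1132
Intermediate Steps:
A = 799 (A = -3 + (¼)*3208 = -3 + 802 = 799)
(T(-47) + s) + A = (-47 - 1884) + 799 = -1931 + 799 = -1132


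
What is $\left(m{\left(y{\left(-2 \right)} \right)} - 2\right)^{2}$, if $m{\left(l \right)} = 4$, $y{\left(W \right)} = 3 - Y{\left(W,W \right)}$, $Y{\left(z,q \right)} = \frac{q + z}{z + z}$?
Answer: $4$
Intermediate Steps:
$Y{\left(z,q \right)} = \frac{q + z}{2 z}$
$y{\left(W \right)} = 2$ ($y{\left(W \right)} = 3 - \frac{W + W}{2 W} = 3 - \frac{2 W}{2 W} = 3 - 1 = 2$)
$\left(m{\left(y{\left(-2 \right)} \right)} - 2\right)^{2} = \left(4 - 2\right)^{2} = 2^{2} = 4$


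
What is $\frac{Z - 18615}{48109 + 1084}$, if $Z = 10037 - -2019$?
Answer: $- \frac{6559}{49193} \approx -0.13333$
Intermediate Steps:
$Z = 12056$ ($Z = 10037 + 2019 = 12056$)
$\frac{Z - 18615}{48109 + 1084} = \frac{12056 - 18615}{48109 + 1084} = - \frac{6559}{49193}$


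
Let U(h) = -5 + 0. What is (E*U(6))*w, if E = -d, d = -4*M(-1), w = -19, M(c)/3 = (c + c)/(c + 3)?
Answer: -1140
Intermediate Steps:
M(c) = 6*c/(3 + c) (M(c) = 3*((c + c)/(c + 3)) = 3*((2*c)/(3 + c)) = 3*(2*c/(3 + c)) = 6*c/(3 + c))
d = 12 (d = -24*(-1)/(3 - 1) = -24*(-1)/2 = -4*(-3) = 12)
U(h) = -5
E = -12 (E = -1*12 = -12)
(E*U(6))*w = -12*(-5)*(-19) = 60*(-19) = -1140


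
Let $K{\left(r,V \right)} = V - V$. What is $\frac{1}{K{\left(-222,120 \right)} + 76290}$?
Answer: $\frac{1}{76290} \approx 1.3108 \cdot 10^{-5}$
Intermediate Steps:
$K{\left(r,V \right)} = 0$
$\frac{1}{K{\left(-222,120 \right)} + 76290} = \frac{1}{0 + 76290} = \frac{1}{76290}$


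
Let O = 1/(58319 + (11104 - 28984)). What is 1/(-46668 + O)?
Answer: -40439/1887207251 ≈ -2.1428e-5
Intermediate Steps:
O = 1/40439 (O = 1/(58319 - 17880) = 1/40439 ≈ 2.4729e-5)
1/(-46668 + O) = 1/(-46668 + 1/40439) = 1/(-1887207251/40439) = -40439/1887207251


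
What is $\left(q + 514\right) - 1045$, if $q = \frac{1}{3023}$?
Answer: $- \frac{1605212}{3023} \approx -531.0$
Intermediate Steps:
$q = \frac{1}{3023} \approx 0.0003308$
$\left(q + 514\right) - 1045 = \left(\frac{1}{3023} + 514\right) - 1045 = \frac{1553823}{3023} - 1045 = - \frac{1605212}{3023}$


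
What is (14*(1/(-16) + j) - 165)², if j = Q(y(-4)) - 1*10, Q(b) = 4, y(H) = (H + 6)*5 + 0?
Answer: 3996001/64 ≈ 62438.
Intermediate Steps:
y(H) = 30 + 5*H (y(H) = (6 + H)*5 + 0 = (30 + 5*H) + 0 = 30 + 5*H)
j = -6 (j = 4 - 1*10 = 4 - 10 = -6)
(14*(1/(-16) + j) - 165)² = (14*(1/(-16) - 6) - 165)² = (14*(-1/16 - 6) - 165)² = (14*(-97/16) - 165)² = (-679/8 - 165)² = (-1999/8)² = 3996001/64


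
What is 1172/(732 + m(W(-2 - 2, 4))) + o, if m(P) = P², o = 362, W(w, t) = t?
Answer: 67987/187 ≈ 363.57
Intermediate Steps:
1172/(732 + m(W(-2 - 2, 4))) + o = 1172/(732 + 4²) + 362 = 1172/(732 + 16) + 362 = 1172/748 + 362 = (1/748)*1172 + 362 = 293/187 + 362 = 67987/187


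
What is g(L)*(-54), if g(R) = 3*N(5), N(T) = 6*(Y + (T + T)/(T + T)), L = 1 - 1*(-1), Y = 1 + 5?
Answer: -6804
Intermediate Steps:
Y = 6
L = 2 (L = 1 + 1 = 2)
N(T) = 42 (N(T) = 6*(6 + (T + T)/(T + T)) = 6*(6 + (2*T)/((2*T))) = 6*(6 + (2*T)*(1/(2*T))) = 6*(6 + 1) = 6*7 = 42)
g(R) = 126 (g(R) = 3*42 = 126)
g(L)*(-54) = 126*(-54) = -6804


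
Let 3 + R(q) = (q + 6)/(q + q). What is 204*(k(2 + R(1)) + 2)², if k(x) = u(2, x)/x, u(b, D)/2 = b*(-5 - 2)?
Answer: 431664/25 ≈ 17267.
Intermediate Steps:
u(b, D) = -14*b (u(b, D) = 2*(b*(-5 - 2)) = 2*(b*(-7)) = 2*(-7*b) = -14*b)
R(q) = -3 + (6 + q)/(2*q) (R(q) = -3 + (q + 6)/(q + q) = -3 + (6 + q)/((2*q)) = -3 + (6 + q)*(1/(2*q)) = -3 + (6 + q)/(2*q))
k(x) = -28/x (k(x) = (-14*2)/x = -28/x)
204*(k(2 + R(1)) + 2)² = 204*(-28/(2 + (-5/2 + 3/1)) + 2)² = 204*(-28/(2 + (-5/2 + 3*1)) + 2)² = 204*(-28/(2 + (-5/2 + 3)) + 2)² = 204*(-28/(2 + ½) + 2)² = 204*(-28/5/2 + 2)² = 204*(-28*⅖ + 2)² = 204*(-56/5 + 2)² = 204*(-46/5)² = 204*(2116/25) = 431664/25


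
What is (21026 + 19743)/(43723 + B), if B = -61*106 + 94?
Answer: 40769/37351 ≈ 1.0915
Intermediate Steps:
B = -6372 (B = -6466 + 94 = -6372)
(21026 + 19743)/(43723 + B) = (21026 + 19743)/(43723 - 6372) = 40769/37351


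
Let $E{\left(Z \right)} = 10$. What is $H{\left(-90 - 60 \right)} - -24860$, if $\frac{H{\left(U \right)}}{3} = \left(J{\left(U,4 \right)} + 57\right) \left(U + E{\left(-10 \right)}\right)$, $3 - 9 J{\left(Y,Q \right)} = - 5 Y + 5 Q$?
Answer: $\frac{110140}{3} \approx 36713.0$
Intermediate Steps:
$J{\left(Y,Q \right)} = \frac{1}{3} - \frac{5 Q}{9} + \frac{5 Y}{9}$ ($J{\left(Y,Q \right)} = \frac{1}{3} - \frac{- 5 Y + 5 Q}{9} = \frac{1}{3} - \left(- \frac{5 Y}{9} + \frac{5 Q}{9}\right) = \frac{1}{3} - \frac{5 Q}{9} + \frac{5 Y}{9}$)
$H{\left(U \right)} = 3 \left(10 + U\right) \left(\frac{496}{9} + \frac{5 U}{9}\right)$ ($H{\left(U \right)} = 3 \left(\left(\frac{1}{3} - \frac{20}{9} + \frac{5 U}{9}\right) + 57\right) \left(U + 10\right) = 3 \left(\left(\frac{1}{3} - \frac{20}{9} + \frac{5 U}{9}\right) + 57\right) \left(10 + U\right) = 3 \left(\left(- \frac{17}{9} + \frac{5 U}{9}\right) + 57\right) \left(10 + U\right) = 3 \left(\frac{496}{9} + \frac{5 U}{9}\right) \left(10 + U\right) = 3 \left(10 + U\right) \left(\frac{496}{9} + \frac{5 U}{9}\right)$)
$H{\left(-90 - 60 \right)} - -24860 = \left(\frac{4960}{3} + 182 \left(-90 - 60\right) + \frac{5 \left(-90 - 60\right)^{2}}{3}\right) - -24860 = \left(\frac{4960}{3} + 182 \left(-90 - 60\right) + \frac{5 \left(-90 - 60\right)^{2}}{3}\right) + 24860 = \left(\frac{4960}{3} + 182 \left(-150\right) + \frac{5 \left(-150\right)^{2}}{3}\right) + 24860 = \left(\frac{4960}{3} - 27300 + \frac{5}{3} \cdot 22500\right) + 24860 = \left(\frac{4960}{3} - 27300 + 37500\right) + 24860 = \frac{35560}{3} + 24860 = \frac{110140}{3}$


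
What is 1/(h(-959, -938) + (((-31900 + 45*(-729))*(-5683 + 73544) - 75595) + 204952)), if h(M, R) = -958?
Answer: -1/4390817606 ≈ -2.2775e-10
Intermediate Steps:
1/(h(-959, -938) + (((-31900 + 45*(-729))*(-5683 + 73544) - 75595) + 204952)) = 1/(-958 + (((-31900 + 45*(-729))*(-5683 + 73544) - 75595) + 204952)) = 1/(-958 + (((-31900 - 32805)*67861 - 75595) + 204952)) = 1/(-958 + ((-64705*67861 - 75595) + 204952)) = 1/(-958 + ((-4390946005 - 75595) + 204952)) = 1/(-958 + (-4391021600 + 204952)) = 1/(-958 - 4390816648) = 1/(-4390817606) = -1/4390817606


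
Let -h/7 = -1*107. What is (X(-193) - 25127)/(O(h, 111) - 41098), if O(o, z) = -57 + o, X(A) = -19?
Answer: 12573/20203 ≈ 0.62233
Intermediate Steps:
h = 749 (h = -(-7)*107 = -7*(-107) = 749)
(X(-193) - 25127)/(O(h, 111) - 41098) = (-19 - 25127)/((-57 + 749) - 41098) = -25146/(692 - 41098) = -25146/(-40406) = -25146*(-1/40406) = 12573/20203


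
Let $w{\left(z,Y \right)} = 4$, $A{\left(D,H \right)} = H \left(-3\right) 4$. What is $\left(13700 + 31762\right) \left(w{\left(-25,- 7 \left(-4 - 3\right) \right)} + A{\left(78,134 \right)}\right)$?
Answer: $-72921048$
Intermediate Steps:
$A{\left(D,H \right)} = - 12 H$ ($A{\left(D,H \right)} = - 3 H 4 = - 12 H$)
$\left(13700 + 31762\right) \left(w{\left(-25,- 7 \left(-4 - 3\right) \right)} + A{\left(78,134 \right)}\right) = \left(13700 + 31762\right) \left(4 - 1608\right) = 45462 \left(4 - 1608\right) = 45462 \left(-1604\right) = -72921048$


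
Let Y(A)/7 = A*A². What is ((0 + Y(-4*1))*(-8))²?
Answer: 12845056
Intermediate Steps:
Y(A) = 7*A³ (Y(A) = 7*(A*A²) = 7*A³)
((0 + Y(-4*1))*(-8))² = ((0 + 7*(-4*1)³)*(-8))² = ((0 + 7*(-4)³)*(-8))² = ((0 + 7*(-64))*(-8))² = ((0 - 448)*(-8))² = (-448*(-8))² = 3584² = 12845056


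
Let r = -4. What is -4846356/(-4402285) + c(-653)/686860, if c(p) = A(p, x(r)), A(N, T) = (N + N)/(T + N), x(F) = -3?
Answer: 218367761128117/198358227966560 ≈ 1.1009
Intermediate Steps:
A(N, T) = 2*N/(N + T) (A(N, T) = (2*N)/(N + T) = 2*N/(N + T))
c(p) = 2*p/(-3 + p) (c(p) = 2*p/(p - 3) = 2*p/(-3 + p))
-4846356/(-4402285) + c(-653)/686860 = -4846356/(-4402285) + (2*(-653)/(-3 - 653))/686860 = -4846356*(-1/4402285) + (2*(-653)/(-656))*(1/686860) = 4846356/4402285 + (2*(-653)*(-1/656))*(1/686860) = 4846356/4402285 + (653/328)*(1/686860) = 4846356/4402285 + 653/225290080 = 218367761128117/198358227966560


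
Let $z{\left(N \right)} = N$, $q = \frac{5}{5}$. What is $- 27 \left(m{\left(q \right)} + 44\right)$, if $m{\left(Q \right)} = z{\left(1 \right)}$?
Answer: $-1215$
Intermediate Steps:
$q = 1$ ($q = 5 \cdot \frac{1}{5} = 1$)
$m{\left(Q \right)} = 1$
$- 27 \left(m{\left(q \right)} + 44\right) = - 27 \left(1 + 44\right) = \left(-27\right) 45 = -1215$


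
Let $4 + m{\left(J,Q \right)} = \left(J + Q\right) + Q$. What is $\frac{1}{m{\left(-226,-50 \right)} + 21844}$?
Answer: $\frac{1}{21514} \approx 4.6481 \cdot 10^{-5}$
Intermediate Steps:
$m{\left(J,Q \right)} = -4 + J + 2 Q$ ($m{\left(J,Q \right)} = -4 + \left(\left(J + Q\right) + Q\right) = -4 + \left(J + 2 Q\right) = -4 + J + 2 Q$)
$\frac{1}{m{\left(-226,-50 \right)} + 21844} = \frac{1}{\left(-4 - 226 + 2 \left(-50\right)\right) + 21844} = \frac{1}{\left(-4 - 226 - 100\right) + 21844} = \frac{1}{-330 + 21844} = \frac{1}{21514}$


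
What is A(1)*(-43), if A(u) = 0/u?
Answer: 0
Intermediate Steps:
A(u) = 0
A(1)*(-43) = 0*(-43) = 0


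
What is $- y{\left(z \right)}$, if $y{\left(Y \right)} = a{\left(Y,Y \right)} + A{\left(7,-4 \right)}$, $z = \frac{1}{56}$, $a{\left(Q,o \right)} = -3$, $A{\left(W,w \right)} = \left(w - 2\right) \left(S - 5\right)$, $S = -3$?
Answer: $-45$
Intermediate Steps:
$A{\left(W,w \right)} = 16 - 8 w$ ($A{\left(W,w \right)} = \left(w - 2\right) \left(-3 - 5\right) = \left(-2 + w\right) \left(-8\right) = 16 - 8 w$)
$z = \frac{1}{56} \approx 0.017857$
$y{\left(Y \right)} = 45$ ($y{\left(Y \right)} = -3 + \left(16 - -32\right) = -3 + \left(16 + 32\right) = -3 + 48 = 45$)
$- y{\left(z \right)} = \left(-1\right) 45 = -45$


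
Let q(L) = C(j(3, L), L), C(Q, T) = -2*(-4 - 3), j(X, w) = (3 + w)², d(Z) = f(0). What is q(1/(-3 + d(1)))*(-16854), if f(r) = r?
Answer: -235956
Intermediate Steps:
d(Z) = 0
C(Q, T) = 14 (C(Q, T) = -2*(-7) = 14)
q(L) = 14
q(1/(-3 + d(1)))*(-16854) = 14*(-16854) = -235956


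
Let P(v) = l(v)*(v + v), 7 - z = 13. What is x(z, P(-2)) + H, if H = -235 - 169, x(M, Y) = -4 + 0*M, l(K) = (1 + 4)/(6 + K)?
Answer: -408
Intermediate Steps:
z = -6 (z = 7 - 1*13 = 7 - 13 = -6)
l(K) = 5/(6 + K)
P(v) = 10*v/(6 + v) (P(v) = (5/(6 + v))*(v + v) = (5/(6 + v))*(2*v) = 10*v/(6 + v))
x(M, Y) = -4 (x(M, Y) = -4 + 0 = -4)
H = -404
x(z, P(-2)) + H = -4 - 404 = -408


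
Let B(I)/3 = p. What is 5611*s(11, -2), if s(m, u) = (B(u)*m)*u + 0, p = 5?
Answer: -1851630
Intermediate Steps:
B(I) = 15 (B(I) = 3*5 = 15)
s(m, u) = 15*m*u (s(m, u) = (15*m)*u + 0 = 15*m*u + 0 = 15*m*u)
5611*s(11, -2) = 5611*(15*11*(-2)) = 5611*(-330) = -1851630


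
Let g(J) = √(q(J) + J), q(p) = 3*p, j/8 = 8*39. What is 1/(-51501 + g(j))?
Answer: -17167/884114339 - 16*√39/2652343017 ≈ -1.9455e-5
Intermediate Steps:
j = 2496 (j = 8*(8*39) = 8*312 = 2496)
g(J) = 2*√J (g(J) = √(3*J + J) = √(4*J) = 2*√J)
1/(-51501 + g(j)) = 1/(-51501 + 2*√2496) = 1/(-51501 + 2*(8*√39)) = 1/(-51501 + 16*√39)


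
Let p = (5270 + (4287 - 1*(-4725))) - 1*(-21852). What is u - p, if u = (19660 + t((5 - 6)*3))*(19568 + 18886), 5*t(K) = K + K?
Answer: 3779616806/5 ≈ 7.5592e+8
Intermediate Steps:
t(K) = 2*K/5 (t(K) = (K + K)/5 = (2*K)/5 = 2*K/5)
u = 3779797476/5 (u = (19660 + 2*((5 - 6)*3)/5)*(19568 + 18886) = (19660 + 2*(-1*3)/5)*38454 = (19660 + (2/5)*(-3))*38454 = (19660 - 6/5)*38454 = (98294/5)*38454 = 3779797476/5 ≈ 7.5596e+8)
p = 36134 (p = (5270 + (4287 + 4725)) + 21852 = (5270 + 9012) + 21852 = 14282 + 21852 = 36134)
u - p = 3779797476/5 - 1*36134 = 3779797476/5 - 36134 = 3779616806/5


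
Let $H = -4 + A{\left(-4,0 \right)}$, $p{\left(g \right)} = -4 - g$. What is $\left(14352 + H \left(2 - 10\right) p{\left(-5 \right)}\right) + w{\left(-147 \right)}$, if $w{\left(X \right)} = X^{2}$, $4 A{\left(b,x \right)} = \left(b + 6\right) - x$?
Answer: $35989$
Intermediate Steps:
$A{\left(b,x \right)} = \frac{3}{2} - \frac{x}{4} + \frac{b}{4}$ ($A{\left(b,x \right)} = \frac{\left(b + 6\right) - x}{4} = \frac{\left(6 + b\right) - x}{4} = \frac{6 + b - x}{4} = \frac{3}{2} - \frac{x}{4} + \frac{b}{4}$)
$H = - \frac{7}{2}$ ($H = -4 + \left(\frac{3}{2} - 0 + \frac{1}{4} \left(-4\right)\right) = -4 + \left(\frac{3}{2} + 0 - 1\right) = -4 + \frac{1}{2} = - \frac{7}{2} \approx -3.5$)
$\left(14352 + H \left(2 - 10\right) p{\left(-5 \right)}\right) + w{\left(-147 \right)} = \left(14352 + - \frac{7 \left(2 - 10\right)}{2} \left(-4 - -5\right)\right) + \left(-147\right)^{2} = \left(14352 + \left(- \frac{7}{2}\right) \left(-8\right) \left(-4 + 5\right)\right) + 21609 = \left(14352 + 28 \cdot 1\right) + 21609 = \left(14352 + 28\right) + 21609 = 14380 + 21609 = 35989$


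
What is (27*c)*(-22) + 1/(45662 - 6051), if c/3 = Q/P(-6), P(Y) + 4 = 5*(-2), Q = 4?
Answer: 141173611/277277 ≈ 509.14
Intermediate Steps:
P(Y) = -14 (P(Y) = -4 + 5*(-2) = -4 - 10 = -14)
c = -6/7 (c = 3*(4/(-14)) = 3*(4*(-1/14)) = 3*(-2/7) = -6/7 ≈ -0.85714)
(27*c)*(-22) + 1/(45662 - 6051) = (27*(-6/7))*(-22) + 1/(45662 - 6051) = -162/7*(-22) + 1/39611 = 3564/7 + 1/39611 = 141173611/277277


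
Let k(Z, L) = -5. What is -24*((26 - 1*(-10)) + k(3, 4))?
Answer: -744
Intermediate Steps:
-24*((26 - 1*(-10)) + k(3, 4)) = -24*((26 - 1*(-10)) - 5) = -24*((26 + 10) - 5) = -24*(36 - 5) = -24*31 = -744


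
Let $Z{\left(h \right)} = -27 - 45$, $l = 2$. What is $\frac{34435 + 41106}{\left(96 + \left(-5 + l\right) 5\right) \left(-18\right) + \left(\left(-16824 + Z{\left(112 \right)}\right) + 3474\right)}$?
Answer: $- \frac{75541}{14880} \approx -5.0767$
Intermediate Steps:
$Z{\left(h \right)} = -72$ ($Z{\left(h \right)} = -27 - 45 = -72$)
$\frac{34435 + 41106}{\left(96 + \left(-5 + l\right) 5\right) \left(-18\right) + \left(\left(-16824 + Z{\left(112 \right)}\right) + 3474\right)} = \frac{34435 + 41106}{\left(96 + \left(-5 + 2\right) 5\right) \left(-18\right) + \left(\left(-16824 - 72\right) + 3474\right)} = \frac{75541}{\left(96 - 15\right) \left(-18\right) + \left(-16896 + 3474\right)} = \frac{75541}{\left(96 - 15\right) \left(-18\right) - 13422} = \frac{75541}{81 \left(-18\right) - 13422} = \frac{75541}{-1458 - 13422} = \frac{75541}{-14880} = 75541 \left(- \frac{1}{14880}\right) = - \frac{75541}{14880}$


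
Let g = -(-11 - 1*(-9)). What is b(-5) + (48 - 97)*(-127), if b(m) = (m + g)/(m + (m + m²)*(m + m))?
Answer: 1275718/205 ≈ 6223.0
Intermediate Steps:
g = 2 (g = -(-11 + 9) = -1*(-2) = 2)
b(m) = (2 + m)/(m + 2*m*(m + m²)) (b(m) = (m + 2)/(m + (m + m²)*(m + m)) = (2 + m)/(m + (m + m²)*(2*m)) = (2 + m)/(m + 2*m*(m + m²)))
b(-5) + (48 - 97)*(-127) = (2 - 5)/((-5)*(1 + 2*(-5) + 2*(-5)²)) + (48 - 97)*(-127) = -⅕*(-3)/(1 - 10 + 2*25) - 49*(-127) = -⅕*(-3)/(1 - 10 + 50) + 6223 = -⅕*(-3)/41 + 6223 = -⅕*1/41*(-3) + 6223 = 3/205 + 6223 = 1275718/205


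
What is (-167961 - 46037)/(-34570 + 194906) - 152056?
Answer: -12190132407/80168 ≈ -1.5206e+5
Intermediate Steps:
(-167961 - 46037)/(-34570 + 194906) - 152056 = -213998/160336 - 152056 = -213998*1/160336 - 152056 = -106999/80168 - 152056 = -12190132407/80168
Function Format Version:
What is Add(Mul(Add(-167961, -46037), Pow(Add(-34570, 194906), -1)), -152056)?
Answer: Rational(-12190132407, 80168) ≈ -1.5206e+5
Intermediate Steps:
Add(Mul(Add(-167961, -46037), Pow(Add(-34570, 194906), -1)), -152056) = Add(Mul(-213998, Pow(160336, -1)), -152056) = Add(Mul(-213998, Rational(1, 160336)), -152056) = Add(Rational(-106999, 80168), -152056) = Rational(-12190132407, 80168)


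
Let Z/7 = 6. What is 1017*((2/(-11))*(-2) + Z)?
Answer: 473922/11 ≈ 43084.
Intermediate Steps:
Z = 42 (Z = 7*6 = 42)
1017*((2/(-11))*(-2) + Z) = 1017*((2/(-11))*(-2) + 42) = 1017*((2*(-1/11))*(-2) + 42) = 1017*(-2/11*(-2) + 42) = 1017*(4/11 + 42) = 1017*(466/11) = 473922/11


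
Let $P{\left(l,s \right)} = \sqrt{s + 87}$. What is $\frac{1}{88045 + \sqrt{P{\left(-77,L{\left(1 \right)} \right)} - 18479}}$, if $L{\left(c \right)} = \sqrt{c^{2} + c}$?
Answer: $\frac{1}{88045 + i \sqrt{18479 - \sqrt{87 + \sqrt{2}}}} \approx 1.1358 \cdot 10^{-5} - 1.753 \cdot 10^{-8} i$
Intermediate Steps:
$L{\left(c \right)} = \sqrt{c + c^{2}}$
$P{\left(l,s \right)} = \sqrt{87 + s}$
$\frac{1}{88045 + \sqrt{P{\left(-77,L{\left(1 \right)} \right)} - 18479}} = \frac{1}{88045 + \sqrt{\sqrt{87 + \sqrt{1 \left(1 + 1\right)}} - 18479}} = \frac{1}{88045 + \sqrt{\sqrt{87 + \sqrt{1 \cdot 2}} - 18479}} = \frac{1}{88045 + \sqrt{\sqrt{87 + \sqrt{2}} - 18479}} = \frac{1}{88045 + \sqrt{-18479 + \sqrt{87 + \sqrt{2}}}}$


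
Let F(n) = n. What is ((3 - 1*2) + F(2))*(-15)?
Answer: -45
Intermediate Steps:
((3 - 1*2) + F(2))*(-15) = ((3 - 1*2) + 2)*(-15) = ((3 - 2) + 2)*(-15) = (1 + 2)*(-15) = 3*(-15) = -45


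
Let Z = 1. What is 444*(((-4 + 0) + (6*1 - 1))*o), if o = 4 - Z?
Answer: 1332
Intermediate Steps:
o = 3 (o = 4 - 1*1 = 4 - 1 = 3)
444*(((-4 + 0) + (6*1 - 1))*o) = 444*(((-4 + 0) + (6*1 - 1))*3) = 444*((-4 + (6 - 1))*3) = 444*((-4 + 5)*3) = 444*(1*3) = 444*3 = 1332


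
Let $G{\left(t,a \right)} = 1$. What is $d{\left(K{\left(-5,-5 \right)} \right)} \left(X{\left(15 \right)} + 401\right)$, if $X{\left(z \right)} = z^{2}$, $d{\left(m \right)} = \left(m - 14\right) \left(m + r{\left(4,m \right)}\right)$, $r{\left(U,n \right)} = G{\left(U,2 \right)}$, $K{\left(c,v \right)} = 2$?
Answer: $-22536$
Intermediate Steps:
$r{\left(U,n \right)} = 1$
$d{\left(m \right)} = \left(1 + m\right) \left(-14 + m\right)$ ($d{\left(m \right)} = \left(m - 14\right) \left(m + 1\right) = \left(-14 + m\right) \left(1 + m\right) = \left(1 + m\right) \left(-14 + m\right)$)
$d{\left(K{\left(-5,-5 \right)} \right)} \left(X{\left(15 \right)} + 401\right) = \left(-14 + 2^{2} - 26\right) \left(15^{2} + 401\right) = \left(-14 + 4 - 26\right) \left(225 + 401\right) = \left(-36\right) 626 = -22536$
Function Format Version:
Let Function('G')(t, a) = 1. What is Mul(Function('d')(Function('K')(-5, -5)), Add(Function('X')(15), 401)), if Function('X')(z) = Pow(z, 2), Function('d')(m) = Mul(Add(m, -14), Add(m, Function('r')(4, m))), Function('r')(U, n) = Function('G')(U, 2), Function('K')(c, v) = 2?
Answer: -22536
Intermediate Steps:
Function('r')(U, n) = 1
Function('d')(m) = Mul(Add(1, m), Add(-14, m)) (Function('d')(m) = Mul(Add(m, -14), Add(m, 1)) = Mul(Add(-14, m), Add(1, m)) = Mul(Add(1, m), Add(-14, m)))
Mul(Function('d')(Function('K')(-5, -5)), Add(Function('X')(15), 401)) = Mul(Add(-14, Pow(2, 2), Mul(-13, 2)), Add(Pow(15, 2), 401)) = Mul(Add(-14, 4, -26), Add(225, 401)) = Mul(-36, 626) = -22536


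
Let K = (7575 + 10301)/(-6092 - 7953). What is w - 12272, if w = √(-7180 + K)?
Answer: -12272 + 4*I*√31519055/265 ≈ -12272.0 + 84.742*I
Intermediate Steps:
K = -17876/14045 (K = 17876/(-14045) = 17876*(-1/14045) = -17876/14045 ≈ -1.2728)
w = 4*I*√31519055/265 (w = √(-7180 - 17876/14045) = √(-100860976/14045) = 4*I*√31519055/265 ≈ 84.742*I)
w - 12272 = 4*I*√31519055/265 - 12272 = -12272 + 4*I*√31519055/265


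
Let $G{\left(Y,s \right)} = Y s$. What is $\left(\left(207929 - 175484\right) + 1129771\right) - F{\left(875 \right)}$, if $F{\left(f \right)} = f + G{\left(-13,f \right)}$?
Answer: $1172716$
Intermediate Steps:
$F{\left(f \right)} = - 12 f$ ($F{\left(f \right)} = f - 13 f = - 12 f$)
$\left(\left(207929 - 175484\right) + 1129771\right) - F{\left(875 \right)} = \left(\left(207929 - 175484\right) + 1129771\right) - \left(-12\right) 875 = \left(32445 + 1129771\right) - -10500 = 1162216 + 10500 = 1172716$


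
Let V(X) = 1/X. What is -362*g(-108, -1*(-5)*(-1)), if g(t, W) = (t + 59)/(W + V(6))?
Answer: -106428/29 ≈ -3669.9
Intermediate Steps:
V(X) = 1/X
g(t, W) = (59 + t)/(1/6 + W) (g(t, W) = (t + 59)/(W + 1/6) = (59 + t)/(W + 1/6) = (59 + t)/(1/6 + W))
-362*g(-108, -1*(-5)*(-1)) = -2172*(59 - 108)/(1 + 6*(-1*(-5)*(-1))) = -2172*(-49)/(1 + 6*(5*(-1))) = -2172*(-49)/(1 + 6*(-5)) = -2172*(-49)/(1 - 30) = -2172*(-49)/(-29) = -2172*(-1)*(-49)/29 = -362*294/29 = -106428/29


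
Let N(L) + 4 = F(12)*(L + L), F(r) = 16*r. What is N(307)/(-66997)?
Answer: -117884/66997 ≈ -1.7595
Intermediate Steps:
N(L) = -4 + 384*L (N(L) = -4 + (16*12)*(L + L) = -4 + 192*(2*L) = -4 + 384*L)
N(307)/(-66997) = (-4 + 384*307)/(-66997) = (-4 + 117888)*(-1/66997) = 117884*(-1/66997) = -117884/66997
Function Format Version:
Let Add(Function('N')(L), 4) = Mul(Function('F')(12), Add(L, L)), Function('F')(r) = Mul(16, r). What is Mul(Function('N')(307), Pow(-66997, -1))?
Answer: Rational(-117884, 66997) ≈ -1.7595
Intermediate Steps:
Function('N')(L) = Add(-4, Mul(384, L)) (Function('N')(L) = Add(-4, Mul(Mul(16, 12), Add(L, L))) = Add(-4, Mul(192, Mul(2, L))) = Add(-4, Mul(384, L)))
Mul(Function('N')(307), Pow(-66997, -1)) = Mul(Add(-4, Mul(384, 307)), Pow(-66997, -1)) = Mul(Add(-4, 117888), Rational(-1, 66997)) = Mul(117884, Rational(-1, 66997)) = Rational(-117884, 66997)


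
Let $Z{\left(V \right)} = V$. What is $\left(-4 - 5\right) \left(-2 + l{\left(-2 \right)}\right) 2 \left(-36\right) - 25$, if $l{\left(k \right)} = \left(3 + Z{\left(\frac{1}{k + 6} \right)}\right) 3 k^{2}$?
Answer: $23951$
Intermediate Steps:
$l{\left(k \right)} = 3 k^{2} \left(3 + \frac{1}{6 + k}\right)$ ($l{\left(k \right)} = \left(3 + \frac{1}{k + 6}\right) 3 k^{2} = \left(3 + \frac{1}{6 + k}\right) 3 k^{2} = 3 k^{2} \left(3 + \frac{1}{6 + k}\right)$)
$\left(-4 - 5\right) \left(-2 + l{\left(-2 \right)}\right) 2 \left(-36\right) - 25 = \left(-4 - 5\right) \left(-2 + \frac{\left(-2\right)^{2} \left(57 + 9 \left(-2\right)\right)}{6 - 2}\right) 2 \left(-36\right) - 25 = - 9 \left(-2 + \frac{4 \left(57 - 18\right)}{4}\right) 2 \left(-36\right) - 25 = - 9 \left(-2 + 4 \cdot \frac{1}{4} \cdot 39\right) 2 \left(-36\right) - 25 = - 9 \left(-2 + 39\right) 2 \left(-36\right) - 25 = \left(-9\right) 37 \cdot 2 \left(-36\right) - 25 = \left(-333\right) 2 \left(-36\right) - 25 = \left(-666\right) \left(-36\right) - 25 = 23976 - 25 = 23951$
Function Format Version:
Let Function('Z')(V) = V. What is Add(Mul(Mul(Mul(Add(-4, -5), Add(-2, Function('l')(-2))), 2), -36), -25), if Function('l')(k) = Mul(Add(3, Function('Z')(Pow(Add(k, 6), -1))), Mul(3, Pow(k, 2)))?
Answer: 23951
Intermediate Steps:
Function('l')(k) = Mul(3, Pow(k, 2), Add(3, Pow(Add(6, k), -1))) (Function('l')(k) = Mul(Add(3, Pow(Add(k, 6), -1)), Mul(3, Pow(k, 2))) = Mul(Add(3, Pow(Add(6, k), -1)), Mul(3, Pow(k, 2))) = Mul(3, Pow(k, 2), Add(3, Pow(Add(6, k), -1))))
Add(Mul(Mul(Mul(Add(-4, -5), Add(-2, Function('l')(-2))), 2), -36), -25) = Add(Mul(Mul(Mul(Add(-4, -5), Add(-2, Mul(Pow(-2, 2), Pow(Add(6, -2), -1), Add(57, Mul(9, -2))))), 2), -36), -25) = Add(Mul(Mul(Mul(-9, Add(-2, Mul(4, Pow(4, -1), Add(57, -18)))), 2), -36), -25) = Add(Mul(Mul(Mul(-9, Add(-2, Mul(4, Rational(1, 4), 39))), 2), -36), -25) = Add(Mul(Mul(Mul(-9, Add(-2, 39)), 2), -36), -25) = Add(Mul(Mul(Mul(-9, 37), 2), -36), -25) = Add(Mul(Mul(-333, 2), -36), -25) = Add(Mul(-666, -36), -25) = Add(23976, -25) = 23951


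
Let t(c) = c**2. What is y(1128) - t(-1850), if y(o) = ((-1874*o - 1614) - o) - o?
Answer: -5540242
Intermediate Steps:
y(o) = -1614 - 1876*o (y(o) = ((-1614 - 1874*o) - o) - o = (-1614 - 1875*o) - o = -1614 - 1876*o)
y(1128) - t(-1850) = (-1614 - 1876*1128) - 1*(-1850)**2 = (-1614 - 2116128) - 1*3422500 = -2117742 - 3422500 = -5540242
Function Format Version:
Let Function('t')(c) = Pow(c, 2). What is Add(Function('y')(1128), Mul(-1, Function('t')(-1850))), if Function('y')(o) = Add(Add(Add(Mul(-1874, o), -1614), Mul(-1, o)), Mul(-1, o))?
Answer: -5540242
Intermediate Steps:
Function('y')(o) = Add(-1614, Mul(-1876, o)) (Function('y')(o) = Add(Add(Add(-1614, Mul(-1874, o)), Mul(-1, o)), Mul(-1, o)) = Add(Add(-1614, Mul(-1875, o)), Mul(-1, o)) = Add(-1614, Mul(-1876, o)))
Add(Function('y')(1128), Mul(-1, Function('t')(-1850))) = Add(Add(-1614, Mul(-1876, 1128)), Mul(-1, Pow(-1850, 2))) = Add(Add(-1614, -2116128), Mul(-1, 3422500)) = Add(-2117742, -3422500) = -5540242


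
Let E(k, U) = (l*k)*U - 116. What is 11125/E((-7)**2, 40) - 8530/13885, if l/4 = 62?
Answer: -798160459/1349522028 ≈ -0.59144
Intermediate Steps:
l = 248 (l = 4*62 = 248)
E(k, U) = -116 + 248*U*k (E(k, U) = (248*k)*U - 116 = 248*U*k - 116 = -116 + 248*U*k)
11125/E((-7)**2, 40) - 8530/13885 = 11125/(-116 + 248*40*(-7)**2) - 8530/13885 = 11125/(-116 + 248*40*49) - 8530*1/13885 = 11125/(-116 + 486080) - 1706/2777 = 11125/485964 - 1706/2777 = -798160459/1349522028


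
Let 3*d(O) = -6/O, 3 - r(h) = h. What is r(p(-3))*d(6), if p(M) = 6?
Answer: 1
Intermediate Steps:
r(h) = 3 - h
d(O) = -2/O (d(O) = (-6/O)/3 = -2/O)
r(p(-3))*d(6) = (3 - 1*6)*(-2/6) = (3 - 6)*(-2*⅙) = -3*(-⅓) = 1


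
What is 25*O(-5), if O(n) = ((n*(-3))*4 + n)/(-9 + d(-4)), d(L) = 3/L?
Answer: -5500/39 ≈ -141.03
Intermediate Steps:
O(n) = 44*n/39 (O(n) = ((n*(-3))*4 + n)/(-9 + 3/(-4)) = (-3*n*4 + n)/(-9 + 3*(-¼)) = (-12*n + n)/(-9 - ¾) = (-11*n)/(-39/4) = -11*n*(-4/39) = 44*n/39)
25*O(-5) = 25*((44/39)*(-5)) = 25*(-220/39) = -5500/39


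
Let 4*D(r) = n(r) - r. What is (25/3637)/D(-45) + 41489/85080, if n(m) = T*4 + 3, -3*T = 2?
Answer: 2568413881/5260411320 ≈ 0.48825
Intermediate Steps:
T = -⅔ (T = -⅓*2 = -⅔ ≈ -0.66667)
n(m) = ⅓ (n(m) = -⅔*4 + 3 = -8/3 + 3 = ⅓)
D(r) = 1/12 - r/4 (D(r) = (⅓ - r)/4 = 1/12 - r/4)
(25/3637)/D(-45) + 41489/85080 = (25/3637)/(1/12 - ¼*(-45)) + 41489/85080 = ((1/3637)*25)/(1/12 + 45/4) + 41489*(1/85080) = 25/(3637*(34/3)) + 41489/85080 = (25/3637)*(3/34) + 41489/85080 = 75/123658 + 41489/85080 = 2568413881/5260411320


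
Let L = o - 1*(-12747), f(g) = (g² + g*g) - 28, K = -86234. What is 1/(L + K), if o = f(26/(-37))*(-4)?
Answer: -1369/100455783 ≈ -1.3628e-5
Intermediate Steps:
f(g) = -28 + 2*g² (f(g) = (g² + g²) - 28 = 2*g² - 28 = -28 + 2*g²)
o = 147920/1369 (o = (-28 + 2*(26/(-37))²)*(-4) = (-28 + 2*(26*(-1/37))²)*(-4) = (-28 + 2*(-26/37)²)*(-4) = (-28 + 2*(676/1369))*(-4) = (-28 + 1352/1369)*(-4) = -36980/1369*(-4) = 147920/1369 ≈ 108.05)
L = 17598563/1369 (L = 147920/1369 - 1*(-12747) = 147920/1369 + 12747 = 17598563/1369 ≈ 12855.)
1/(L + K) = 1/(17598563/1369 - 86234) = 1/(-100455783/1369) = -1369/100455783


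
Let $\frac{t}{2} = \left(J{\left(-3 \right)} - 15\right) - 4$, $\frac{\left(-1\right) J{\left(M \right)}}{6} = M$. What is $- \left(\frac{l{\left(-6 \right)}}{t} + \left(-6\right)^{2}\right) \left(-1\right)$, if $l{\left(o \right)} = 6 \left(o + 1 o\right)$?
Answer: $72$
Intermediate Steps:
$J{\left(M \right)} = - 6 M$
$l{\left(o \right)} = 12 o$ ($l{\left(o \right)} = 6 \left(o + o\right) = 6 \cdot 2 o = 12 o$)
$t = -2$ ($t = 2 \left(\left(\left(-6\right) \left(-3\right) - 15\right) - 4\right) = 2 \left(\left(18 - 15\right) - 4\right) = 2 \left(3 - 4\right) = 2 \left(-1\right) = -2$)
$- \left(\frac{l{\left(-6 \right)}}{t} + \left(-6\right)^{2}\right) \left(-1\right) = - \left(\frac{12 \left(-6\right)}{-2} + \left(-6\right)^{2}\right) \left(-1\right) = - \left(\left(-72\right) \left(- \frac{1}{2}\right) + 36\right) \left(-1\right) = - \left(36 + 36\right) \left(-1\right) = - 72 \left(-1\right) = \left(-1\right) \left(-72\right) = 72$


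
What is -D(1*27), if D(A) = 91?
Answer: -91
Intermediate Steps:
-D(1*27) = -1*91 = -91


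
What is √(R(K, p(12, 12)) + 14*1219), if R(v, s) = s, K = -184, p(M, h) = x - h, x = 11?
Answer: √17065 ≈ 130.63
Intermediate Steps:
p(M, h) = 11 - h
√(R(K, p(12, 12)) + 14*1219) = √((11 - 1*12) + 14*1219) = √((11 - 12) + 17066) = √(-1 + 17066) = √17065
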